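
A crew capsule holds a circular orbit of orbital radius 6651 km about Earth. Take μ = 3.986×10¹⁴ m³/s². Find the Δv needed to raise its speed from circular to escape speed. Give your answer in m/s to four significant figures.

Δv ≈ 3207 m/s

r = 6651 km = 6.651×10⁶ m.
Circular speed v_c = √(μ/r) = 7742 m/s.
Escape speed v_esc = √(2μ/r) = √2 × v_c = 10950 m/s.
Δv = v_esc − v_c = 3207 m/s.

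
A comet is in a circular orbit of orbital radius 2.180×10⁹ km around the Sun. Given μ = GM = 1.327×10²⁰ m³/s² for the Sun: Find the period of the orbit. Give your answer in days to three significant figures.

T ≈ 20300 days

r = 2.180×10⁹ km = 2.180×10¹² m.
Kepler's third law: T = 2π√(r³/μ) = 2π√((2.180×10¹²)³ / 1.327×10²⁰).
r³/μ = 7.807×10¹⁶ s², so T = 2π × 2.794×10⁸ = 1.756×10⁹ s.
Converting: 1.756×10⁹ s ÷ 86400 = 20320 days.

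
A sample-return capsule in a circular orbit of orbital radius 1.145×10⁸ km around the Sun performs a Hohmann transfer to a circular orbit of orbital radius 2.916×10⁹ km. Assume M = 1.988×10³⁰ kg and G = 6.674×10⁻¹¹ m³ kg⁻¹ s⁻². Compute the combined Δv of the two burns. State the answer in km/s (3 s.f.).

Δv_total ≈ 18.1 km/s

μ = GM = 6.674×10⁻¹¹ × 1.988×10³⁰ = 1.327×10²⁰ m³/s².
r₁ = 1.145×10⁸ km = 1.145×10¹¹ m.
r₂ = 2.916×10⁹ km = 2.916×10¹² m.
Transfer ellipse a_t = (r₁ + r₂)/2 = 1.515×10¹² m.
At r₁: circular v_c1 = √(μ/r₁) = 34040 m/s; transfer-perihelion v_p = √[μ(2/r₁ − 1/a_t)] = 47220 m/s.
Δv₁ = v_p − v_c1 = 13180 m/s.
At r₂: circular v_c2 = √(μ/r₂) = 6745 m/s; transfer-aphelion v_a = √[μ(2/r₂ − 1/a_t)] = 1854 m/s.
Δv₂ = v_c2 − v_a = 4891 m/s.
Total Δv = Δv₁ + Δv₂ = 18070 m/s = 18.07 km/s.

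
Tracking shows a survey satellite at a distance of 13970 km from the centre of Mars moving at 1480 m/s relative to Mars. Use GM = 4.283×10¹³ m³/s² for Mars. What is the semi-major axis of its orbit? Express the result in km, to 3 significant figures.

a ≈ 10900 km

r = 1.397×10⁷ m.
Vis-viva rearranged: 1/a = 2/r − v²/μ = 1.432×10⁻⁷ − 5.114×10⁻⁸ = 9.202×10⁻⁸ m⁻¹.
a = 1.087×10⁷ m = 10867 km.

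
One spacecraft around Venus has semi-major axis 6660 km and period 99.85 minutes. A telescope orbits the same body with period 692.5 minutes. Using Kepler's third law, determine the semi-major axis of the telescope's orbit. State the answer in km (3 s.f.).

a₂ ≈ 24200 km

Kepler's third law: a³ ∝ T², so a₂ = a₁ (T₂/T₁)^(2/3).
T₂/T₁ = 6.935, (T₂/T₁)^(2/3) = 3.637.
a₂ = 6660 × 3.637 = 24220 km.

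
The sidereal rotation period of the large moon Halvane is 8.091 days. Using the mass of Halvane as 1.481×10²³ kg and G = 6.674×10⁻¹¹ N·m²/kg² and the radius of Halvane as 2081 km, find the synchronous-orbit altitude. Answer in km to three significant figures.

h_sync ≈ 47600 km

μ = GM = 6.674×10⁻¹¹ × 1.481×10²³ = 9.884×10¹² m³/s².
T = 8.091 days = 6.991×10⁵ s.
A synchronous orbit has period T, so by Kepler's third law a = (μT²/4π²)^(1/3).
μT²/4π² = 9.884×10¹² × (6.991×10⁵)² / 39.48 = 1.224×10²³ m³.
a = 4.964×10⁷ m = 49644 km.
Altitude h = a − R = 49644 − 2081 = 47563 km.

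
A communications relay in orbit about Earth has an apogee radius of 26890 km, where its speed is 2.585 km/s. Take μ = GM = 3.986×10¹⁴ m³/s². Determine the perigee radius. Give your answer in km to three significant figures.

perigee radius ≈ 7820 km

r_a = 2.689×10⁷ m.
Specific energy ε = v²/2 − μ/r = -1.148×10⁷ J/kg, so a = −μ/(2ε) = 1.736×10⁷ m.
The apsides satisfy r_p + r_a = 2a, so the perigee radius is 2a − r_a = 7.824×10⁶ m = 7824.5 km.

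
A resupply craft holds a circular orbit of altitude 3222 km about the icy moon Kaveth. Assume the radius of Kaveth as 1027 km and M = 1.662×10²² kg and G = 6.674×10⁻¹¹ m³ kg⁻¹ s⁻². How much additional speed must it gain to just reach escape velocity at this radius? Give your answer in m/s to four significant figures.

Δv ≈ 211.6 m/s

μ = GM = 6.674×10⁻¹¹ × 1.662×10²² = 1.109×10¹² m³/s².
r = 1027 + 3222 = 4249.0 km = 4.2490×10⁶ m.
Circular speed v_c = √(μ/r) = 510.9 m/s.
Escape speed v_esc = √(2μ/r) = √2 × v_c = 722.6 m/s.
Δv = v_esc − v_c = 211.6 m/s.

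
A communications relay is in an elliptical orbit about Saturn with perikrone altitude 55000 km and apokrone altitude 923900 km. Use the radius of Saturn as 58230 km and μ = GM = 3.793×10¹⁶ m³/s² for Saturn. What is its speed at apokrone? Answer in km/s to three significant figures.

v ≈ 2.83 km/s

r_p = 58230 + 55000 = 113230 km = 1.1323×10⁸ m.
r_a = 58230 + 923900 = 982130 km = 9.8213×10⁸ m.
Semi-major axis a = (r_p + r_a)/2 = 5.4768×10⁵ km = 5.477×10⁸ m.
Vis-viva: v² = μ(2/r − 1/a) = 3.793×10¹⁶ × (2.036×10⁻⁹ − 1.826×10⁻⁹) = 7.985×10⁶ m²/s².
v = 2826 m/s = 2.826 km/s.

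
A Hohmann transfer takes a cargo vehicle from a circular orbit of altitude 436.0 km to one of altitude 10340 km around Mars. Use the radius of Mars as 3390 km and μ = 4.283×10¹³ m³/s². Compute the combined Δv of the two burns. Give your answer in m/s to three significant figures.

r₁ = 3390 + 436.0 = 3826.0 km = 3.8260×10⁶ m.
r₂ = 3390 + 10340 = 13730 km = 1.3730×10⁷ m.
Transfer ellipse a_t = (r₁ + r₂)/2 = 8.778×10⁶ m.
At r₁: circular v_c1 = √(μ/r₁) = 3346 m/s; transfer-periapsis v_p = √[μ(2/r₁ − 1/a_t)] = 4184 m/s.
Δv₁ = v_p − v_c1 = 838.6 m/s.
At r₂: circular v_c2 = √(μ/r₂) = 1766 m/s; transfer-apoapsis v_a = √[μ(2/r₂ − 1/a_t)] = 1166 m/s.
Δv₂ = v_c2 − v_a = 600.2 m/s.
Total Δv = Δv₁ + Δv₂ = 1439 m/s.

Δv_total ≈ 1440 m/s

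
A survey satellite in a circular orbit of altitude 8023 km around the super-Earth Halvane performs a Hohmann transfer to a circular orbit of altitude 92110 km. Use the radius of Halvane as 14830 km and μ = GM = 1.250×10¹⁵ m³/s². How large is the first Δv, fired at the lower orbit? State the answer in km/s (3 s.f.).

Δv ≈ 2.10 km/s

r₁ = 14830 + 8023 = 22853 km = 2.2853×10⁷ m.
r₂ = 14830 + 92110 = 106940 km = 1.0694×10⁸ m.
Transfer ellipse a_t = (r₁ + r₂)/2 = 6.490×10⁷ m.
At r₁: circular v_c1 = √(μ/r₁) = 7396 m/s; transfer-periapsis v_p = √[μ(2/r₁ − 1/a_t)] = 9494 m/s.
Δv₁ = v_p − v_c1 = 2098 m/s.
= 2.098 km/s.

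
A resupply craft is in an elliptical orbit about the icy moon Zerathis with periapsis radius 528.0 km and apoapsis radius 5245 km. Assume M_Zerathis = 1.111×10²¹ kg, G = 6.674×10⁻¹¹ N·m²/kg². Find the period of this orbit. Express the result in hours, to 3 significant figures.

T ≈ 31.4 hours

μ = GM = 6.674×10⁻¹¹ × 1.111×10²¹ = 7.415×10¹⁰ m³/s².
Semi-major axis a = (r_p + r_a)/2 = (528.00 + 5245.0)/2 = 2886.5 km = 2.886×10⁶ m.
By Kepler's third law T = 2π√(a³/μ) = 2π × 1.801×10⁴ = 1.132×10⁵ s.
= 31.43 hours.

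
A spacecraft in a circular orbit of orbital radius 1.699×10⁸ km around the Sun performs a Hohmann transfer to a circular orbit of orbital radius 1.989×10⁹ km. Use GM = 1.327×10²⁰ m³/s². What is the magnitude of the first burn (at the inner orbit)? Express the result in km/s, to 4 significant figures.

Δv ≈ 9.989 km/s

r₁ = 1.699×10⁸ km = 1.699×10¹¹ m.
r₂ = 1.989×10⁹ km = 1.989×10¹² m.
Transfer ellipse a_t = (r₁ + r₂)/2 = 1.079×10¹² m.
At r₁: circular v_c1 = √(μ/r₁) = 27950 m/s; transfer-perihelion v_p = √[μ(2/r₁ − 1/a_t)] = 37940 m/s.
Δv₁ = v_p − v_c1 = 9989 m/s.
= 9.989 km/s.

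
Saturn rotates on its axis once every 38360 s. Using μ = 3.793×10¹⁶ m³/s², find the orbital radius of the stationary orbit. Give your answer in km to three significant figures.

r_sync ≈ 1.12×10⁵ km

A synchronous orbit has period T, so by Kepler's third law a = (μT²/4π²)^(1/3).
μT²/4π² = 3.793×10¹⁶ × (3.836×10⁴)² / 39.48 = 1.414×10²⁴ m³.
a = 1.122×10⁸ m = 1.1223×10⁵ km.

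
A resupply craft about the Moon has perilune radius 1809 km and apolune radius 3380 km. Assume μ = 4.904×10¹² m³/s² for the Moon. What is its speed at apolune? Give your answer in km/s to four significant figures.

Semi-major axis a = (r_p + r_a)/2 = 2594.5 km = 2.594×10⁶ m.
Vis-viva: v² = μ(2/r − 1/a) = 4.904×10¹² × (5.917×10⁻⁷ − 3.854×10⁻⁷) = 1.012×10⁶ m²/s².
v = 1006 m/s = 1.006 km/s.

v ≈ 1.006 km/s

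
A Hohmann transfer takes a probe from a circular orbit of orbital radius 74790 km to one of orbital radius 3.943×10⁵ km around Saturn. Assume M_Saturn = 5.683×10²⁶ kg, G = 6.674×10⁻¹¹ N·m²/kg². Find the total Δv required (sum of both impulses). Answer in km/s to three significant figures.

μ = GM = 6.674×10⁻¹¹ × 5.683×10²⁶ = 3.793×10¹⁶ m³/s².
r₁ = 74790 km = 7.479×10⁷ m.
r₂ = 3.943×10⁵ km = 3.943×10⁸ m.
Transfer ellipse a_t = (r₁ + r₂)/2 = 2.345×10⁸ m.
At r₁: circular v_c1 = √(μ/r₁) = 22520 m/s; transfer-perikrone v_p = √[μ(2/r₁ − 1/a_t)] = 29200 m/s.
Δv₁ = v_p − v_c1 = 6679 m/s.
At r₂: circular v_c2 = √(μ/r₂) = 9808 m/s; transfer-apokrone v_a = √[μ(2/r₂ − 1/a_t)] = 5538 m/s.
Δv₂ = v_c2 − v_a = 4269 m/s.
Total Δv = Δv₁ + Δv₂ = 10950 m/s = 10.95 km/s.

Δv_total ≈ 10.9 km/s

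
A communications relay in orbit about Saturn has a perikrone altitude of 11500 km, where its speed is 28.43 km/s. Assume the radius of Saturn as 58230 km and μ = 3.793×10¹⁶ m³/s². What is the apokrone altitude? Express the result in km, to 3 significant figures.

apokrone altitude ≈ 1.43×10⁵ km

r_p = 58230 + 11500 = 69730 km = 6.973×10⁷ m.
Specific energy ε = v²/2 − μ/r = -1.398×10⁸ J/kg, so a = −μ/(2ε) = 1.356×10⁸ m.
The apsides satisfy r_p + r_a = 2a, so the apokrone radius is 2a − r_p = 2.015×10⁸ m = 2.0154×10⁵ km.
Apokrone altitude = 2.0154×10⁵ − 58230 = 1.4331×10⁵ km.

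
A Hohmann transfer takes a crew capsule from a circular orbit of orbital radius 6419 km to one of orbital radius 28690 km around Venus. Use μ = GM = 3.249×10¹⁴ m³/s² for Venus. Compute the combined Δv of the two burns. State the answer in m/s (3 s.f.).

Δv_total ≈ 3310 m/s

r₁ = 6419 km = 6.419×10⁶ m.
r₂ = 28690 km = 2.869×10⁷ m.
Transfer ellipse a_t = (r₁ + r₂)/2 = 1.755×10⁷ m.
At r₁: circular v_c1 = √(μ/r₁) = 7114 m/s; transfer-periapsis v_p = √[μ(2/r₁ − 1/a_t)] = 9095 m/s.
Δv₁ = v_p − v_c1 = 1981 m/s.
At r₂: circular v_c2 = √(μ/r₂) = 3365 m/s; transfer-apoapsis v_a = √[μ(2/r₂ − 1/a_t)] = 2035 m/s.
Δv₂ = v_c2 − v_a = 1330 m/s.
Total Δv = Δv₁ + Δv₂ = 3311 m/s.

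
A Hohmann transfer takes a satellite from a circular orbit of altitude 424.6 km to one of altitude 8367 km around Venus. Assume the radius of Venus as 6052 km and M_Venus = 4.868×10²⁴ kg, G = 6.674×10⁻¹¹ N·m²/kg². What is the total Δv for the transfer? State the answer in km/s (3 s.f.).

Δv_total ≈ 2.25 km/s

μ = GM = 6.674×10⁻¹¹ × 4.868×10²⁴ = 3.249×10¹⁴ m³/s².
r₁ = 6052 + 424.6 = 6476.6 km = 6.4766×10⁶ m.
r₂ = 6052 + 8367 = 14419 km = 1.4419×10⁷ m.
Transfer ellipse a_t = (r₁ + r₂)/2 = 1.045×10⁷ m.
At r₁: circular v_c1 = √(μ/r₁) = 7083 m/s; transfer-periapsis v_p = √[μ(2/r₁ − 1/a_t)] = 8321 m/s.
Δv₁ = v_p − v_c1 = 1238 m/s.
At r₂: circular v_c2 = √(μ/r₂) = 4747 m/s; transfer-apoapsis v_a = √[μ(2/r₂ − 1/a_t)] = 3737 m/s.
Δv₂ = v_c2 − v_a = 1009 m/s.
Total Δv = Δv₁ + Δv₂ = 2247 m/s = 2.247 km/s.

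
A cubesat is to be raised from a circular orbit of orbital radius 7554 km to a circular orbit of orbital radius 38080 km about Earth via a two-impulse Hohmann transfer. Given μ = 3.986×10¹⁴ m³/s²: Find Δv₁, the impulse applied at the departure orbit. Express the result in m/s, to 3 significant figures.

Δv ≈ 2120 m/s

r₁ = 7554 km = 7.554×10⁶ m.
r₂ = 38080 km = 3.808×10⁷ m.
Transfer ellipse a_t = (r₁ + r₂)/2 = 2.282×10⁷ m.
At r₁: circular v_c1 = √(μ/r₁) = 7264 m/s; transfer-perigee v_p = √[μ(2/r₁ − 1/a_t)] = 9384 m/s.
Δv₁ = v_p − v_c1 = 2120 m/s.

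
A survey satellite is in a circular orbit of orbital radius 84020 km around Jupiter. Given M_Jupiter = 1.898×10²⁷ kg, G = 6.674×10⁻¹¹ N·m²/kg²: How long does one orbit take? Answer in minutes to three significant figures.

T ≈ 227 minutes

μ = GM = 6.674×10⁻¹¹ × 1.898×10²⁷ = 1.267×10¹⁷ m³/s².
r = 84020 km = 8.402×10⁷ m.
Kepler's third law: T = 2π√(r³/μ) = 2π√((8.402×10⁷)³ / 1.267×10¹⁷).
r³/μ = 4.682×10⁶ s², so T = 2π × 2.164×10³ = 1.360×10⁴ s.
Converting: 1.360×10⁴ s ÷ 60.00 = 226.6 minutes.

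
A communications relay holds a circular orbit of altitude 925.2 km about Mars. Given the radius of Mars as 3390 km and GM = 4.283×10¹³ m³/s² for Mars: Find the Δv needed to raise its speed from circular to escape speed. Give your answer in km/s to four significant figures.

Δv ≈ 1.305 km/s

r = 3390 + 925.2 = 4315.2 km = 4.3152×10⁶ m.
Circular speed v_c = √(μ/r) = 3150 m/s.
Escape speed v_esc = √(2μ/r) = √2 × v_c = 4455 m/s.
Δv = v_esc − v_c = 1305 m/s = 1.305 km/s.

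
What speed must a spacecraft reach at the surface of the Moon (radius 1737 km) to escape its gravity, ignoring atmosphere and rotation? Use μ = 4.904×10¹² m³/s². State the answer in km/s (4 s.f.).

v_esc ≈ 2.376 km/s

r = R = 1.737×10⁶ m.
Escape speed v_esc = √(2μ/r) = √(2 × 4.904×10¹² / 1.737×10⁶) = √(5.647×10⁶) = 2376 m/s.
= 2.376 km/s.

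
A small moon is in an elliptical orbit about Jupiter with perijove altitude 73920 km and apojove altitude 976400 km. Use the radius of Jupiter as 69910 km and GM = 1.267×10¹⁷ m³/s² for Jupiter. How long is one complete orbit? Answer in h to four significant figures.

T ≈ 71.18 h

r_p = 69910 + 73920 = 143830 km = 1.4383×10⁸ m.
r_a = 69910 + 976400 = 1046300 km = 1.0463×10⁹ m.
Semi-major axis a = (r_p + r_a)/2 = (1.4383×10⁵ + 1.0463×10⁶)/2 = 5.9507×10⁵ km = 5.951×10⁸ m.
By Kepler's third law T = 2π√(a³/μ) = 2π × 4.078×10⁴ = 2.562×10⁵ s.
= 71.18 h.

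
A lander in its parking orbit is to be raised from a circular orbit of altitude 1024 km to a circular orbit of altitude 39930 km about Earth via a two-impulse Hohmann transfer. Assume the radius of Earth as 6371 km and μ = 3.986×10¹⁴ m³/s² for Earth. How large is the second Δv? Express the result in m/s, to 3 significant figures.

Δv ≈ 1390 m/s

r₁ = 6371 + 1024 = 7395.0 km = 7.3950×10⁶ m.
r₂ = 6371 + 39930 = 46301 km = 4.6301×10⁷ m.
Transfer ellipse a_t = (r₁ + r₂)/2 = 2.685×10⁷ m.
At r₁: circular v_c1 = √(μ/r₁) = 7342 m/s; transfer-perigee v_p = √[μ(2/r₁ − 1/a_t)] = 9641 m/s.
At r₂: circular v_c2 = √(μ/r₂) = 2934 m/s; transfer-apogee v_a = √[μ(2/r₂ − 1/a_t)] = 1540 m/s.
Δv₂ = v_c2 − v_a = 1394 m/s.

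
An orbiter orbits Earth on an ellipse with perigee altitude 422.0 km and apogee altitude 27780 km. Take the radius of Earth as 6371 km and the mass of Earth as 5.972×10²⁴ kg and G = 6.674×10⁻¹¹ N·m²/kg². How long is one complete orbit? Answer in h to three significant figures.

μ = GM = 6.674×10⁻¹¹ × 5.972×10²⁴ = 3.986×10¹⁴ m³/s².
r_p = 6371 + 422.0 = 6793.0 km = 6.7930×10⁶ m.
r_a = 6371 + 27780 = 34151 km = 3.4151×10⁷ m.
Semi-major axis a = (r_p + r_a)/2 = (6793.0 + 34151)/2 = 20472 km = 2.047×10⁷ m.
By Kepler's third law T = 2π√(a³/μ) = 2π × 4.640×10³ = 2.915×10⁴ s.
= 8.098 h.

T ≈ 8.10 h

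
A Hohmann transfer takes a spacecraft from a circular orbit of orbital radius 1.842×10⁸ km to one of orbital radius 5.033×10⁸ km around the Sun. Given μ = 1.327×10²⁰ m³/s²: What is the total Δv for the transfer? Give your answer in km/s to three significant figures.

Δv_total ≈ 9.99 km/s

r₁ = 1.842×10⁸ km = 1.842×10¹¹ m.
r₂ = 5.033×10⁸ km = 5.033×10¹¹ m.
Transfer ellipse a_t = (r₁ + r₂)/2 = 3.438×10¹¹ m.
At r₁: circular v_c1 = √(μ/r₁) = 26840 m/s; transfer-perihelion v_p = √[μ(2/r₁ − 1/a_t)] = 32480 m/s.
Δv₁ = v_p − v_c1 = 5637 m/s.
At r₂: circular v_c2 = √(μ/r₂) = 16240 m/s; transfer-aphelion v_a = √[μ(2/r₂ − 1/a_t)] = 11890 m/s.
Δv₂ = v_c2 − v_a = 4351 m/s.
Total Δv = Δv₁ + Δv₂ = 9988 m/s = 9.988 km/s.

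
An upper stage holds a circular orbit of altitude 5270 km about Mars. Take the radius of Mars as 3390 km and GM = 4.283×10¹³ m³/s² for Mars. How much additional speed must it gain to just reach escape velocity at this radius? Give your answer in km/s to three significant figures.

r = 3390 + 5270 = 8660.0 km = 8.6600×10⁶ m.
Circular speed v_c = √(μ/r) = 2224 m/s.
Escape speed v_esc = √(2μ/r) = √2 × v_c = 3145 m/s.
Δv = v_esc − v_c = 921.2 m/s = 0.9212 km/s.

Δv ≈ 0.921 km/s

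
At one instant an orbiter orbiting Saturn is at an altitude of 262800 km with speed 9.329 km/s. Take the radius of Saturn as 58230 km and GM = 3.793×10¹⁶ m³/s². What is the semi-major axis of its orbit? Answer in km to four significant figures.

a ≈ 2.541×10⁵ km

r = 58230 + 262800 = 3.2103×10⁵ km = 3.210×10⁸ m.
Vis-viva rearranged: 1/a = 2/r − v²/μ = 6.230×10⁻⁹ − 2.294×10⁻⁹ = 3.935×10⁻⁹ m⁻¹.
a = 2.541×10⁸ m = 2.5410×10⁵ km.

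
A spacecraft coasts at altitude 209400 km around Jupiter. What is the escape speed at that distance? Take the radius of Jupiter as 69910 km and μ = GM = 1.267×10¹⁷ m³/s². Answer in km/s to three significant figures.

v_esc ≈ 30.1 km/s

r = 69910 + 209400 = 279310 km = 2.7931×10⁸ m.
Escape speed v_esc = √(2μ/r) = √(2 × 1.267×10¹⁷ / 2.793×10⁸) = √(9.072×10⁸) = 30120 m/s.
= 30.12 km/s.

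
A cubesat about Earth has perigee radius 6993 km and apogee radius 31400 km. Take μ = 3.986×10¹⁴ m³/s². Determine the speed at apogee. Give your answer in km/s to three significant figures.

v ≈ 2.15 km/s

Semi-major axis a = (r_p + r_a)/2 = 19196 km = 1.920×10⁷ m.
Vis-viva: v² = μ(2/r − 1/a) = 3.986×10¹⁴ × (6.369×10⁻⁸ − 5.209×10⁻⁸) = 4.624×10⁶ m²/s².
v = 2150 m/s = 2.150 km/s.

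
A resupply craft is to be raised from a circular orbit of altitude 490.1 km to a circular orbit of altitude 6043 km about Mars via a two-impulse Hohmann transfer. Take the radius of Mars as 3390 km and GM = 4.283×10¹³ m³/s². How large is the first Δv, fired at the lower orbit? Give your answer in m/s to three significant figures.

r₁ = 3390 + 490.1 = 3880.1 km = 3.8801×10⁶ m.
r₂ = 3390 + 6043 = 9433.0 km = 9.4330×10⁶ m.
Transfer ellipse a_t = (r₁ + r₂)/2 = 6.657×10⁶ m.
At r₁: circular v_c1 = √(μ/r₁) = 3322 m/s; transfer-periapsis v_p = √[μ(2/r₁ − 1/a_t)] = 3955 m/s.
Δv₁ = v_p − v_c1 = 632.7 m/s.

Δv ≈ 633 m/s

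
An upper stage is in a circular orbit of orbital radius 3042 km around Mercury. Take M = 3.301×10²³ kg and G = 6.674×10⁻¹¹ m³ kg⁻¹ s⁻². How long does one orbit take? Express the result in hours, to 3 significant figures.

T ≈ 1.97 hours

μ = GM = 6.674×10⁻¹¹ × 3.301×10²³ = 2.203×10¹³ m³/s².
r = 3042 km = 3.042×10⁶ m.
Kepler's third law: T = 2π√(r³/μ) = 2π√((3.042×10⁶)³ / 2.203×10¹³).
r³/μ = 1.278×10⁶ s², so T = 2π × 1.130×10³ = 7.102×10³ s.
Converting: 7.102×10³ s ÷ 3600 = 1.973 hours.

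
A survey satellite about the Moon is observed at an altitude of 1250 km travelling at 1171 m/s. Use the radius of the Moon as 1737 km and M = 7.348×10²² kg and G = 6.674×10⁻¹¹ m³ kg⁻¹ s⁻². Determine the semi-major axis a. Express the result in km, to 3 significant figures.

a ≈ 2560 km

μ = GM = 6.674×10⁻¹¹ × 7.348×10²² = 4.904×10¹² m³/s².
r = 1737 + 1250 = 2987.0 km = 2.987×10⁶ m.
Specific orbital energy ε = v²/2 − μ/r = (1171)²/2 − 4.904×10¹²/2.987×10⁶ = -9.562×10⁵ J/kg.
Since ε = −μ/(2a), a = −μ/(2ε) = 2.564×10⁶ m = 2564.4 km.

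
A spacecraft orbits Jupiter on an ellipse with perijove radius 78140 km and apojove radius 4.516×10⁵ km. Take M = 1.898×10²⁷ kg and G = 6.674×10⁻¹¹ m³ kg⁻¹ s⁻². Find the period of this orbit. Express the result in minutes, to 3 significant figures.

μ = GM = 6.674×10⁻¹¹ × 1.898×10²⁷ = 1.267×10¹⁷ m³/s².
Semi-major axis a = (r_p + r_a)/2 = (78140 + 4.5160×10⁵)/2 = 2.6487×10⁵ km = 2.649×10⁸ m.
By Kepler's third law T = 2π√(a³/μ) = 2π × 1.211×10⁴ = 7.610×10⁴ s.
= 1268 minutes.

T ≈ 1270 minutes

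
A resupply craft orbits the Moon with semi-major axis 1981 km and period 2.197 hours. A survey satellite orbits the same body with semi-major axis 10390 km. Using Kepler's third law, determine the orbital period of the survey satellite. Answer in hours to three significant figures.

Kepler's third law: T² ∝ a³, so T₂ = T₁ (a₂/a₁)^(3/2).
a₂/a₁ = 5.245, (a₂/a₁)^(3/2) = 12.01.
T₂ = 2.197 × 12.01 = 26.39 hours.

T₂ ≈ 26.4 hours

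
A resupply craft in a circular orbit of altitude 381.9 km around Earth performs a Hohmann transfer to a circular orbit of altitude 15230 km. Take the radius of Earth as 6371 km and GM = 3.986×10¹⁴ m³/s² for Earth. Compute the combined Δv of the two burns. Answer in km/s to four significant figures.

Δv_total ≈ 3.132 km/s

r₁ = 6371 + 381.9 = 6752.9 km = 6.7529×10⁶ m.
r₂ = 6371 + 15230 = 21601 km = 2.1601×10⁷ m.
Transfer ellipse a_t = (r₁ + r₂)/2 = 1.418×10⁷ m.
At r₁: circular v_c1 = √(μ/r₁) = 7683 m/s; transfer-perigee v_p = √[μ(2/r₁ − 1/a_t)] = 9484 m/s.
Δv₁ = v_p − v_c1 = 1801 m/s.
At r₂: circular v_c2 = √(μ/r₂) = 4296 m/s; transfer-apogee v_a = √[μ(2/r₂ − 1/a_t)] = 2965 m/s.
Δv₂ = v_c2 − v_a = 1331 m/s.
Total Δv = Δv₁ + Δv₂ = 3132 m/s = 3.132 km/s.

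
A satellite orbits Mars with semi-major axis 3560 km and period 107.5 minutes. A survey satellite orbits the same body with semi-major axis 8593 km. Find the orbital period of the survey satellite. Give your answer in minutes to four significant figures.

Kepler's third law: T² ∝ a³, so T₂ = T₁ (a₂/a₁)^(3/2).
a₂/a₁ = 2.414, (a₂/a₁)^(3/2) = 3.750.
T₂ = 107.5 × 3.750 = 403.1 minutes.

T₂ ≈ 403.1 minutes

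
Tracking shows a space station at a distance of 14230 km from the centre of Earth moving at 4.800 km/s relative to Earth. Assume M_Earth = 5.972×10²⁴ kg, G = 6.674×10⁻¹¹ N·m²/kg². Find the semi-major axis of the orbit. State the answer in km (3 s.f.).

μ = GM = 6.674×10⁻¹¹ × 5.972×10²⁴ = 3.986×10¹⁴ m³/s².
r = 1.423×10⁷ m.
Specific orbital energy ε = v²/2 − μ/r = (4800)²/2 − 3.986×10¹⁴/1.423×10⁷ = -1.649×10⁷ J/kg.
Since ε = −μ/(2a), a = −μ/(2ε) = 1.209×10⁷ m = 12086 km.

a ≈ 12100 km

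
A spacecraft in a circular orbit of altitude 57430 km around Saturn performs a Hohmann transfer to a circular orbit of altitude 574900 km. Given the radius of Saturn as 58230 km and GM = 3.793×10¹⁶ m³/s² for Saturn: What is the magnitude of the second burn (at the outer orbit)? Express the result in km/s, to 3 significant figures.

Δv ≈ 3.44 km/s

r₁ = 58230 + 57430 = 115660 km = 1.1566×10⁸ m.
r₂ = 58230 + 574900 = 633130 km = 6.3313×10⁸ m.
Transfer ellipse a_t = (r₁ + r₂)/2 = 3.744×10⁸ m.
At r₁: circular v_c1 = √(μ/r₁) = 18110 m/s; transfer-perikrone v_p = √[μ(2/r₁ − 1/a_t)] = 23550 m/s.
At r₂: circular v_c2 = √(μ/r₂) = 7740 m/s; transfer-apokrone v_a = √[μ(2/r₂ − 1/a_t)] = 4302 m/s.
Δv₂ = v_c2 − v_a = 3438 m/s.
= 3.438 km/s.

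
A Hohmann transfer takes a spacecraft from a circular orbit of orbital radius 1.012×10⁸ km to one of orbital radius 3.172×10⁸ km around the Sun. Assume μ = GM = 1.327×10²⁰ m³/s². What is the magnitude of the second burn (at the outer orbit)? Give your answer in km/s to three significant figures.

Δv ≈ 6.23 km/s

r₁ = 1.012×10⁸ km = 1.012×10¹¹ m.
r₂ = 3.172×10⁸ km = 3.172×10¹¹ m.
Transfer ellipse a_t = (r₁ + r₂)/2 = 2.092×10¹¹ m.
At r₁: circular v_c1 = √(μ/r₁) = 36210 m/s; transfer-perihelion v_p = √[μ(2/r₁ − 1/a_t)] = 44590 m/s.
At r₂: circular v_c2 = √(μ/r₂) = 20450 m/s; transfer-aphelion v_a = √[μ(2/r₂ − 1/a_t)] = 14230 m/s.
Δv₂ = v_c2 − v_a = 6228 m/s.
= 6.228 km/s.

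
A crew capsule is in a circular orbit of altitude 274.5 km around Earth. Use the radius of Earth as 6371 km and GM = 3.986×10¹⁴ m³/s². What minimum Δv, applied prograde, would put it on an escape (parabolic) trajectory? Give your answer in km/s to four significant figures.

r = 6371 + 274.5 = 6645.5 km = 6.6455×10⁶ m.
Circular speed v_c = √(μ/r) = 7745 m/s.
Escape speed v_esc = √(2μ/r) = √2 × v_c = 10950 m/s.
Δv = v_esc − v_c = 3208 m/s = 3.208 km/s.

Δv ≈ 3.208 km/s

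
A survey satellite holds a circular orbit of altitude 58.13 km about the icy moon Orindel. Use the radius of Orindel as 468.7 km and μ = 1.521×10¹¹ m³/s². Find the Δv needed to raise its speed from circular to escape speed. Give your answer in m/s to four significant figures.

Δv ≈ 222.6 m/s

r = 468.7 + 58.13 = 526.83 km = 5.2683×10⁵ m.
Circular speed v_c = √(μ/r) = 537.3 m/s.
Escape speed v_esc = √(2μ/r) = √2 × v_c = 759.9 m/s.
Δv = v_esc − v_c = 222.6 m/s.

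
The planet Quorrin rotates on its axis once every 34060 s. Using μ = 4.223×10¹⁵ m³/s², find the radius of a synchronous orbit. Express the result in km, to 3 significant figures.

r_sync ≈ 49900 km

A synchronous orbit has period T, so by Kepler's third law a = (μT²/4π²)^(1/3).
μT²/4π² = 4.223×10¹⁵ × (3.406×10⁴)² / 39.48 = 1.241×10²³ m³.
a = 4.988×10⁷ m = 49879 km.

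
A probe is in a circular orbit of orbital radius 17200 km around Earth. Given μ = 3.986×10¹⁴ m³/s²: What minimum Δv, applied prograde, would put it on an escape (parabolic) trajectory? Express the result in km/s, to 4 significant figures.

Δv ≈ 1.994 km/s

r = 17200 km = 1.720×10⁷ m.
Circular speed v_c = √(μ/r) = 4814 m/s.
Escape speed v_esc = √(2μ/r) = √2 × v_c = 6808 m/s.
Δv = v_esc − v_c = 1994 m/s = 1.994 km/s.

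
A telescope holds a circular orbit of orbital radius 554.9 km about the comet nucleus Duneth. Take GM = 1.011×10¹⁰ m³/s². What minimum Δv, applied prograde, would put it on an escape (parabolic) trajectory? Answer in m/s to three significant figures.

Δv ≈ 55.9 m/s

r = 554.9 km = 5.549×10⁵ m.
Circular speed v_c = √(μ/r) = 135.0 m/s.
Escape speed v_esc = √(2μ/r) = √2 × v_c = 190.9 m/s.
Δv = v_esc − v_c = 55.91 m/s.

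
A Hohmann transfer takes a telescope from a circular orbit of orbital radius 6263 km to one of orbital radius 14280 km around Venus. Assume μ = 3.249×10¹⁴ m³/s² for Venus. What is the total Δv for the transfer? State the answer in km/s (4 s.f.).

Δv_total ≈ 2.335 km/s

r₁ = 6263 km = 6.263×10⁶ m.
r₂ = 14280 km = 1.428×10⁷ m.
Transfer ellipse a_t = (r₁ + r₂)/2 = 1.027×10⁷ m.
At r₁: circular v_c1 = √(μ/r₁) = 7203 m/s; transfer-periapsis v_p = √[μ(2/r₁ − 1/a_t)] = 8492 m/s.
Δv₁ = v_p − v_c1 = 1290 m/s.
At r₂: circular v_c2 = √(μ/r₂) = 4770 m/s; transfer-apoapsis v_a = √[μ(2/r₂ − 1/a_t)] = 3725 m/s.
Δv₂ = v_c2 − v_a = 1045 m/s.
Total Δv = Δv₁ + Δv₂ = 2335 m/s = 2.335 km/s.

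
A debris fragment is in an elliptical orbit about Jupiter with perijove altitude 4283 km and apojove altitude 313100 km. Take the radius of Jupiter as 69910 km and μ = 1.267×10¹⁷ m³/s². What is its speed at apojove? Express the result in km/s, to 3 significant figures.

r_p = 69910 + 4283 = 74193 km = 7.4193×10⁷ m.
r_a = 69910 + 313100 = 383010 km = 3.8301×10⁸ m.
Semi-major axis a = (r_p + r_a)/2 = 2.2860×10⁵ km = 2.286×10⁸ m.
Vis-viva: v² = μ(2/r − 1/a) = 1.267×10¹⁷ × (5.222×10⁻⁹ − 4.374×10⁻⁹) = 1.074×10⁸ m²/s².
v = 10360 m/s = 10.36 km/s.

v ≈ 10.4 km/s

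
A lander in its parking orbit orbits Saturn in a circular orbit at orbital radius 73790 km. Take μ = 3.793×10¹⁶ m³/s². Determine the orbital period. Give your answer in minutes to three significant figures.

T ≈ 341 minutes

r = 73790 km = 7.379×10⁷ m.
Kepler's third law: T = 2π√(r³/μ) = 2π√((7.379×10⁷)³ / 3.793×10¹⁶).
r³/μ = 1.059×10⁷ s², so T = 2π × 3.255×10³ = 2.045×10⁴ s.
Converting: 2.045×10⁴ s ÷ 60.00 = 340.8 minutes.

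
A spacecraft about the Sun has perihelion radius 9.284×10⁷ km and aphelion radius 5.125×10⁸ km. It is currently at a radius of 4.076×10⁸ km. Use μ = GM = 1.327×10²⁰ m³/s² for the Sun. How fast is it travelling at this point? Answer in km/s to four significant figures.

Semi-major axis a = (r_p + r_a)/2 = 3.0267×10⁸ km = 3.027×10¹¹ m.
Vis-viva: v² = μ(2/r − 1/a) = 1.327×10²⁰ × (4.907×10⁻¹² − 3.304×10⁻¹²) = 2.127×10⁸ m²/s².
v = 14580 m/s = 14.58 km/s.

v ≈ 14.58 km/s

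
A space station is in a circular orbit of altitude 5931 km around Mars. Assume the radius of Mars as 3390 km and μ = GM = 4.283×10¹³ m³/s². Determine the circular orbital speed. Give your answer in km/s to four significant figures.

v ≈ 2.144 km/s

r = 3390 + 5931 = 9321.0 km = 9.3210×10⁶ m.
For a circular orbit v = √(μ/r) = √(4.283×10¹³ / 9.321×10⁶) = √(4.595×10⁶) = 2144 m/s.
That is 2.144 km/s.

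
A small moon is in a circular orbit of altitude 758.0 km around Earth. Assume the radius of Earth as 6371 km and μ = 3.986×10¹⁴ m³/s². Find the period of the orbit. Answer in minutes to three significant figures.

T ≈ 99.8 minutes

r = 6371 + 758.0 = 7129.0 km = 7.1290×10⁶ m.
Kepler's third law: T = 2π√(r³/μ) = 2π√((7.129×10⁶)³ / 3.986×10¹⁴).
r³/μ = 9.090×10⁵ s², so T = 2π × 9.534×10² = 5.990×10³ s.
Converting: 5.990×10³ s ÷ 60.00 = 99.84 minutes.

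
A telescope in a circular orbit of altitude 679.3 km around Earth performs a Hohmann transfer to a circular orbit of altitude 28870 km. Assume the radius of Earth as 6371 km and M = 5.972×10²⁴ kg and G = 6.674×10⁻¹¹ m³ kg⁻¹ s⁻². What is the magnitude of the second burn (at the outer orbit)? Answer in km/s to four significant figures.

μ = GM = 6.674×10⁻¹¹ × 5.972×10²⁴ = 3.986×10¹⁴ m³/s².
r₁ = 6371 + 679.3 = 7050.3 km = 7.0503×10⁶ m.
r₂ = 6371 + 28870 = 35241 km = 3.5241×10⁷ m.
Transfer ellipse a_t = (r₁ + r₂)/2 = 2.115×10⁷ m.
At r₁: circular v_c1 = √(μ/r₁) = 7519 m/s; transfer-perigee v_p = √[μ(2/r₁ − 1/a_t)] = 9707 m/s.
At r₂: circular v_c2 = √(μ/r₂) = 3363 m/s; transfer-apogee v_a = √[μ(2/r₂ − 1/a_t)] = 1942 m/s.
Δv₂ = v_c2 − v_a = 1421 m/s.
= 1.421 km/s.

Δv ≈ 1.421 km/s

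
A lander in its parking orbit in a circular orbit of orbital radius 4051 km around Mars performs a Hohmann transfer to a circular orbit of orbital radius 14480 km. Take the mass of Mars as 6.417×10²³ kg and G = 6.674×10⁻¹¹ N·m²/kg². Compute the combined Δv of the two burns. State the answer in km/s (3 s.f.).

Δv_total ≈ 1.40 km/s

μ = GM = 6.674×10⁻¹¹ × 6.417×10²³ = 4.283×10¹³ m³/s².
r₁ = 4051 km = 4.051×10⁶ m.
r₂ = 14480 km = 1.448×10⁷ m.
Transfer ellipse a_t = (r₁ + r₂)/2 = 9.266×10⁶ m.
At r₁: circular v_c1 = √(μ/r₁) = 3251 m/s; transfer-periapsis v_p = √[μ(2/r₁ − 1/a_t)] = 4065 m/s.
Δv₁ = v_p − v_c1 = 813.2 m/s.
At r₂: circular v_c2 = √(μ/r₂) = 1720 m/s; transfer-apoapsis v_a = √[μ(2/r₂ − 1/a_t)] = 1137 m/s.
Δv₂ = v_c2 − v_a = 582.6 m/s.
Total Δv = Δv₁ + Δv₂ = 1396 m/s = 1.396 km/s.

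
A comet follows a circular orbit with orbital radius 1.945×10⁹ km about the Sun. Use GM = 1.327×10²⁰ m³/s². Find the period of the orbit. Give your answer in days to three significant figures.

T ≈ 17100 days

r = 1.945×10⁹ km = 1.945×10¹² m.
Kepler's third law: T = 2π√(r³/μ) = 2π√((1.945×10¹²)³ / 1.327×10²⁰).
r³/μ = 5.545×10¹⁶ s², so T = 2π × 2.355×10⁸ = 1.480×10⁹ s.
Converting: 1.480×10⁹ s ÷ 86400 = 17120 days.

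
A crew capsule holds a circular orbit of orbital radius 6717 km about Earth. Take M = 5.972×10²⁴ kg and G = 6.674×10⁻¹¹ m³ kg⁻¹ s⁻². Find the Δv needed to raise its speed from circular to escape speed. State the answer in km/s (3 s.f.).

Δv ≈ 3.19 km/s

μ = GM = 6.674×10⁻¹¹ × 5.972×10²⁴ = 3.986×10¹⁴ m³/s².
r = 6717 km = 6.717×10⁶ m.
Circular speed v_c = √(μ/r) = 7703 m/s.
Escape speed v_esc = √(2μ/r) = √2 × v_c = 10890 m/s.
Δv = v_esc − v_c = 3191 m/s = 3.191 km/s.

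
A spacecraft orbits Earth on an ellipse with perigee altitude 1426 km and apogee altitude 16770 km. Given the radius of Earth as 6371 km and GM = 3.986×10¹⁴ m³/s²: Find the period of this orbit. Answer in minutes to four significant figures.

r_p = 6371 + 1426 = 7797.0 km = 7.7970×10⁶ m.
r_a = 6371 + 16770 = 23141 km = 2.3141×10⁷ m.
Semi-major axis a = (r_p + r_a)/2 = (7797.0 + 23141)/2 = 15469 km = 1.547×10⁷ m.
By Kepler's third law T = 2π√(a³/μ) = 2π × 3.047×10³ = 1.915×10⁴ s.
= 319.1 minutes.

T ≈ 319.1 minutes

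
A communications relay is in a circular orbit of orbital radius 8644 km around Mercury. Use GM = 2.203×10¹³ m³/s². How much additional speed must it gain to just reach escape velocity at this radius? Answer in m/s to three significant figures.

r = 8644 km = 8.644×10⁶ m.
Circular speed v_c = √(μ/r) = 1596 m/s.
Escape speed v_esc = √(2μ/r) = √2 × v_c = 2258 m/s.
Δv = v_esc − v_c = 661.3 m/s.

Δv ≈ 661 m/s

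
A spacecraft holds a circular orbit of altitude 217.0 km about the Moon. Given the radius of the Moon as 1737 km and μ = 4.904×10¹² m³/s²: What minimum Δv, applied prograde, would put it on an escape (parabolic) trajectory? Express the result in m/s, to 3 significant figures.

r = 1737 + 217.0 = 1954.0 km = 1.9540×10⁶ m.
Circular speed v_c = √(μ/r) = 1584 m/s.
Escape speed v_esc = √(2μ/r) = √2 × v_c = 2240 m/s.
Δv = v_esc − v_c = 656.2 m/s.

Δv ≈ 656 m/s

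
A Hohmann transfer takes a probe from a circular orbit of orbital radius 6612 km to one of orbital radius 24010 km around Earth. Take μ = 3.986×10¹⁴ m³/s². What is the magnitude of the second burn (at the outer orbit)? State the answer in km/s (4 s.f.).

r₁ = 6612 km = 6.612×10⁶ m.
r₂ = 24010 km = 2.401×10⁷ m.
Transfer ellipse a_t = (r₁ + r₂)/2 = 1.531×10⁷ m.
At r₁: circular v_c1 = √(μ/r₁) = 7764 m/s; transfer-perigee v_p = √[μ(2/r₁ − 1/a_t)] = 9723 m/s.
At r₂: circular v_c2 = √(μ/r₂) = 4074 m/s; transfer-apogee v_a = √[μ(2/r₂ − 1/a_t)] = 2678 m/s.
Δv₂ = v_c2 − v_a = 1397 m/s.
= 1.397 km/s.

Δv ≈ 1.397 km/s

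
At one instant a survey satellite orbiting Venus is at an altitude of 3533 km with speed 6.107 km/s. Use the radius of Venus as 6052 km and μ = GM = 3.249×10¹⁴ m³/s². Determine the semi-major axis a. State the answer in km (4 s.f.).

r = 6052 + 3533 = 9585.0 km = 9.585×10⁶ m.
Vis-viva rearranged: 1/a = 2/r − v²/μ = 2.087×10⁻⁷ − 1.148×10⁻⁷ = 9.387×10⁻⁸ m⁻¹.
a = 1.065×10⁷ m = 10653 km.

a ≈ 10650 km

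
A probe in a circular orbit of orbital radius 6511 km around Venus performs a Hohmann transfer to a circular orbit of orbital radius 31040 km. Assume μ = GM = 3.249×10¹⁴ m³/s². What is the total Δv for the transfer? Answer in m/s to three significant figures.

r₁ = 6511 km = 6.511×10⁶ m.
r₂ = 31040 km = 3.104×10⁷ m.
Transfer ellipse a_t = (r₁ + r₂)/2 = 1.878×10⁷ m.
At r₁: circular v_c1 = √(μ/r₁) = 7064 m/s; transfer-periapsis v_p = √[μ(2/r₁ − 1/a_t)] = 9083 m/s.
Δv₁ = v_p − v_c1 = 2019 m/s.
At r₂: circular v_c2 = √(μ/r₂) = 3235 m/s; transfer-apoapsis v_a = √[μ(2/r₂ − 1/a_t)] = 1905 m/s.
Δv₂ = v_c2 − v_a = 1330 m/s.
Total Δv = Δv₁ + Δv₂ = 3349 m/s.

Δv_total ≈ 3350 m/s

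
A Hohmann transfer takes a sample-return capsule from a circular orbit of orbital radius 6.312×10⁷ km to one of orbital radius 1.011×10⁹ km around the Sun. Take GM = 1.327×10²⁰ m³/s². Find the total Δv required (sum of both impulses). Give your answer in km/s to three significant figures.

Δv_total ≈ 24.6 km/s

r₁ = 6.312×10⁷ km = 6.312×10¹⁰ m.
r₂ = 1.011×10⁹ km = 1.011×10¹² m.
Transfer ellipse a_t = (r₁ + r₂)/2 = 5.371×10¹¹ m.
At r₁: circular v_c1 = √(μ/r₁) = 45850 m/s; transfer-perihelion v_p = √[μ(2/r₁ − 1/a_t)] = 62910 m/s.
Δv₁ = v_p − v_c1 = 17060 m/s.
At r₂: circular v_c2 = √(μ/r₂) = 11460 m/s; transfer-aphelion v_a = √[μ(2/r₂ − 1/a_t)] = 3928 m/s.
Δv₂ = v_c2 − v_a = 7529 m/s.
Total Δv = Δv₁ + Δv₂ = 24590 m/s = 24.59 km/s.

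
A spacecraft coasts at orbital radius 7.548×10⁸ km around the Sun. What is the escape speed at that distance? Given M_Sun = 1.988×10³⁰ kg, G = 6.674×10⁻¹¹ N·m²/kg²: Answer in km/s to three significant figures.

v_esc ≈ 18.7 km/s

μ = GM = 6.674×10⁻¹¹ × 1.988×10³⁰ = 1.327×10²⁰ m³/s².
r = 7.548×10⁸ km = 7.548×10¹¹ m.
Escape speed v_esc = √(2μ/r) = √(2 × 1.327×10²⁰ / 7.548×10¹¹) = √(3.516×10⁸) = 18750 m/s.
= 18.75 km/s.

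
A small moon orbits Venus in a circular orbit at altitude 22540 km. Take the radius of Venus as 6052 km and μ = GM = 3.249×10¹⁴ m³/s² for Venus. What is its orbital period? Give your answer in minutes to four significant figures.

T ≈ 888.2 minutes

r = 6052 + 22540 = 28592 km = 2.8592×10⁷ m.
Kepler's third law: T = 2π√(r³/μ) = 2π√((2.859×10⁷)³ / 3.249×10¹⁴).
r³/μ = 7.194×10⁷ s², so T = 2π × 8.482×10³ = 5.329×10⁴ s.
Converting: 5.329×10⁴ s ÷ 60.00 = 888.2 minutes.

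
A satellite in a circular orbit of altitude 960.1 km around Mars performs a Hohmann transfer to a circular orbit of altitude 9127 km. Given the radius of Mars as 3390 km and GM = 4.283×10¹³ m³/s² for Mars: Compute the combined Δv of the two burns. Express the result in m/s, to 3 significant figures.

Δv_total ≈ 1210 m/s

r₁ = 3390 + 960.1 = 4350.1 km = 4.3501×10⁶ m.
r₂ = 3390 + 9127 = 12517 km = 1.2517×10⁷ m.
Transfer ellipse a_t = (r₁ + r₂)/2 = 8.434×10⁶ m.
At r₁: circular v_c1 = √(μ/r₁) = 3138 m/s; transfer-periapsis v_p = √[μ(2/r₁ − 1/a_t)] = 3823 m/s.
Δv₁ = v_p − v_c1 = 684.9 m/s.
At r₂: circular v_c2 = √(μ/r₂) = 1850 m/s; transfer-apoapsis v_a = √[μ(2/r₂ − 1/a_t)] = 1329 m/s.
Δv₂ = v_c2 − v_a = 521.3 m/s.
Total Δv = Δv₁ + Δv₂ = 1206 m/s.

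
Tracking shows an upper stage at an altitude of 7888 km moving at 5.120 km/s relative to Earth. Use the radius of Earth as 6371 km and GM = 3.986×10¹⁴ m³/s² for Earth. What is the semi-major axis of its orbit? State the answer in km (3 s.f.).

r = 6371 + 7888 = 14259 km = 1.426×10⁷ m.
Specific orbital energy ε = v²/2 − μ/r = (5120)²/2 − 3.986×10¹⁴/1.426×10⁷ = -1.485×10⁷ J/kg.
Since ε = −μ/(2a), a = −μ/(2ε) = 1.342×10⁷ m = 13424 km.

a ≈ 13400 km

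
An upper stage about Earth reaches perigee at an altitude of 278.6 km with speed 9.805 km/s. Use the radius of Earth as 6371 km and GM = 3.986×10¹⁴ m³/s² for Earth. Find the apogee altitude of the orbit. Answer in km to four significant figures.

r_p = 6371 + 278.6 = 6649.6 km = 6.650×10⁶ m.
Specific energy ε = v²/2 − μ/r = -1.187×10⁷ J/kg, so a = −μ/(2ε) = 1.678×10⁷ m.
The apsides satisfy r_p + r_a = 2a, so the apogee radius is 2a − r_p = 2.692×10⁷ m = 26918 km.
Apogee altitude = 26918 − 6371 = 20547 km.

apogee altitude ≈ 20550 km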